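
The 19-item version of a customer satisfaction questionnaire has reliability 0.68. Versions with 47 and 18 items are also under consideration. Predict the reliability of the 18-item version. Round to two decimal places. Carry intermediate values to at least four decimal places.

0.67

The 47-item form is not needed; work directly from the 19-item form with n = 18/19 = 0.9474.
r_{18} = n·r / (1 + (n − 1)·r) = 0.6442 / 0.9642 ≈ 0.6681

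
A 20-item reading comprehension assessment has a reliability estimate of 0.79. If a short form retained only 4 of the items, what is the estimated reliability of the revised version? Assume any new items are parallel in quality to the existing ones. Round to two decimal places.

0.43

n = 4/20 = 0.2
r_new = (0.2 × 0.79) / (1 + (0.2 − 1) × 0.79)
r_new = 0.1580 / 0.3680 ≈ 0.4293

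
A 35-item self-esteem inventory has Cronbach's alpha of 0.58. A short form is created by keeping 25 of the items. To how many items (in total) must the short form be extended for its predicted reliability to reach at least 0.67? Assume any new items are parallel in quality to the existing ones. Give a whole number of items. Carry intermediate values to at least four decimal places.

52

Short-form reliability: n = 25/35 = 0.7143; r_25 = n·r/(1+(n−1)r) ≈ 0.4966
Then solve for n' with r_old = 0.4966, r_target = 0.67: n' = 0.67(1 − 0.4966)/[0.4966(1 − 0.67)] = 2.0581
Total items = 2.0581 × 25 = 51.45, rounded up to 52.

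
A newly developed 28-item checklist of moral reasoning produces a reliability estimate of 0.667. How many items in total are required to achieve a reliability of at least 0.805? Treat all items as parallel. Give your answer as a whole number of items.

Invert Spearman-Brown to solve for n:
n = r_target (1 − r_old) / [ r_old (1 − r_target) ]
n = 0.805 × (1 − 0.667) / [ 0.667 × (1 − 0.805) ]
n = 0.268065 / 0.130065 ≈ 2.0610
Items needed = n × 28 = 2.0610 × 28 ≈ 57.71 → round up to 58

58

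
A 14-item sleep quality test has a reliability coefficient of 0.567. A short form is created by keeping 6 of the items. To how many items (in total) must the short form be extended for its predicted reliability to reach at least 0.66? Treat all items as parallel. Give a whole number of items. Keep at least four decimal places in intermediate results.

21

First, r for the 6-item form: n = 6/14 = 0.4286, so r_6 = 0.4286·0.567/(1 + (0.4286 − 1)·0.567) = 0.3595
Then solve for n' with r_old = 0.3595, r_target = 0.66: n' = 0.66(1 − 0.3595)/[0.3595(1 − 0.66)] = 3.4585
Items = 3.4585 × 6 ≈ 20.75 → 21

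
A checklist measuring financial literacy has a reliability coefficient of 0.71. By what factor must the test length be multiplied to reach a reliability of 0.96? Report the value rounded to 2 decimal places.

9.80

Rearranging the Spearman-Brown formula for n,
n = r*(1 − r) / [ r (1 − r*) ]
n = 0.96 × (1 − 0.71) / [ 0.71 × (1 − 0.96) ]
  = 0.2784 / 0.0284 = 9.8028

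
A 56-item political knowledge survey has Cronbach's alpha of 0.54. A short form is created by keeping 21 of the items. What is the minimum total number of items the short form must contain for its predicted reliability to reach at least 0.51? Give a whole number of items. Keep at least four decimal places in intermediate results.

50

First, r for the 21-item form: n = 21/56 = 0.3750, so r_21 = 0.3750·0.54/(1 + (0.3750 − 1)·0.54) = 0.3057
Length factor from the short form to reach 0.51: n' = 0.51(1 − 0.3057) / [0.3057(1 − 0.51)] ≈ 2.3639
Items = 2.3639 × 21 ≈ 49.64 → 50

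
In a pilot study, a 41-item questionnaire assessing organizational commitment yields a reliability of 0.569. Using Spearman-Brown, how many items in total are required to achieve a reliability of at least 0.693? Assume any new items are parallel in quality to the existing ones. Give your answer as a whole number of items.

n = 0.693 × (1 − 0.569) / [ 0.569 × (1 − 0.693) ]
n = 0.298683 / 0.174683 ≈ 1.7099
Items needed = n × 41 = 1.7099 × 41 ≈ 70.11 → round up to 71

71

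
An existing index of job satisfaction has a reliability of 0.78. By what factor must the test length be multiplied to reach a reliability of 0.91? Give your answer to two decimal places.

2.85

n = 0.91(1 − 0.78) / [0.78(1 − 0.91)]
  = 0.2002 / 0.0702 = 2.8519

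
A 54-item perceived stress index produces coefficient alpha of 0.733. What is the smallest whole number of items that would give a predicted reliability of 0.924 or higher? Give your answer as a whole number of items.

Invert Spearman-Brown to solve for n:
n = r_target (1 − r_old) / [ r_old (1 − r_target) ]
n = 0.924 × (1 − 0.733) / [ 0.733 × (1 − 0.924) ]
  = 0.246708 / 0.055708 = 4.4286
4.4286 × 54 = 239.14 → 240 items

240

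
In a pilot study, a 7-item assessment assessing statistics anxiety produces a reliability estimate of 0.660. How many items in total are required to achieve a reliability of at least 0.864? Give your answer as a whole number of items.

Spearman-Brown solved for the length factor n:
n = r_target (1 − r_old) / [ r_old (1 − r_target) ]
n = 0.864 × (1 − 0.660) / [ 0.660 × (1 − 0.864) ]
n = 0.293760 / 0.089760 ≈ 3.2727
So the test needs 3.2727 × 7 ≈ 22.91 items; rounding up, 23.

23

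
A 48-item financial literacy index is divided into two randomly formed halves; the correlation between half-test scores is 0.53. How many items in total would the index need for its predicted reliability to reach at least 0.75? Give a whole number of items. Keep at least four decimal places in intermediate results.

r_full = 2(0.53)/(1 + 0.53) = 0.6928
Solve Spearman-Brown for n: n = 0.75(1 − 0.6928) / [0.6928(1 − 0.75)] = 1.3303
Required items = 1.3303 × 48 = 63.85, so 64 items.

64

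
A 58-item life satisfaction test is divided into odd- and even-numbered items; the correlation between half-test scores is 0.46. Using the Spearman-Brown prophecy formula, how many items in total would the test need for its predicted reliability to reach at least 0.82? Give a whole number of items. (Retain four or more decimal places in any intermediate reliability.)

Corrected full-test reliability: r_full = 2 × 0.46 / (1 + 0.46) ≈ 0.6301
n = r_tgt(1 − r_full) / [r_full(1 − r_tgt)] = 0.82 × 0.3699 / (0.6301 × 0.18) ≈ 2.6743
Required items = 2.6743 × 58 = 155.11, so 156 items.

156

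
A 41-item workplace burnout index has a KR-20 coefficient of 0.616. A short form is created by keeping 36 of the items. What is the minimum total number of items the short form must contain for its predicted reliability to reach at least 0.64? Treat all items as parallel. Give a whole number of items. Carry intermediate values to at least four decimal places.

46

Short-form reliability: n = 36/41 = 0.8780; r_36 = n·r/(1+(n−1)r) ≈ 0.5848
Length factor from the short form to reach 0.64: n' = 0.64(1 − 0.5848) / [0.5848(1 − 0.64)] ≈ 1.2622
Items = 1.2622 × 36 ≈ 45.44 → 46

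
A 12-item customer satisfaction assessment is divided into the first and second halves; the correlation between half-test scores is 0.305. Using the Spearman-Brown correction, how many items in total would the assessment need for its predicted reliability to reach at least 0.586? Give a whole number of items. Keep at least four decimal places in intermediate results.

20

r_full = 2(0.305)/(1 + 0.305) = 0.4674
Solve Spearman-Brown for n: n = 0.586(1 − 0.4674) / [0.4674(1 − 0.586)] = 1.6129
Items = 1.6129 × 12 ≈ 19.35 → 20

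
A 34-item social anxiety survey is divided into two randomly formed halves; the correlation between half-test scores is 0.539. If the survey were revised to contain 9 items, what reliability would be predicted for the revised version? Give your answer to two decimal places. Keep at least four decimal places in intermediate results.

0.38

First correct the split-half correlation to full-test reliability: r_full = 2 × 0.539 / (1 + 0.539) ≈ 0.7005
Length factor from 34 to 9 items: n = 9/34 = 0.2647
r_new = n·r_full / (1 + (n − 1)·r_full) = 0.1854 / 0.4849 ≈ 0.3823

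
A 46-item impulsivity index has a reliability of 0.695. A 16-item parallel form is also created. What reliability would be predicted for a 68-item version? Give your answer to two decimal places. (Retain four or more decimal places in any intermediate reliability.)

0.77

Only the ratio of lengths matters: n = 68/46 = 1.4783
r_{68} = n·r / (1 + (n − 1)·r) = 1.0274 / 1.3324 ≈ 0.7711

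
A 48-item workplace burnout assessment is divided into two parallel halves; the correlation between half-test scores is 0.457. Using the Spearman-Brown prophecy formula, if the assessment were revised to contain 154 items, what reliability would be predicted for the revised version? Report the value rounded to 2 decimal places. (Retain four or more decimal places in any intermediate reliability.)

0.84

Spearman-Brown correction (n = 2): r_full = 2·0.457/(1 + 0.457) = 0.6273
Then adjust to 154 items: n = 154/48 = 3.2083
r_new = n·r_full / (1 + (n − 1)·r_full) = 2.0126 / 2.3853 ≈ 0.8438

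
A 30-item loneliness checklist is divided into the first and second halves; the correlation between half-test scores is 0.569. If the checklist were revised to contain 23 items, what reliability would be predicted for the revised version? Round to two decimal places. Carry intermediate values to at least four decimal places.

Spearman-Brown correction (n = 2): r_full = 2·0.569/(1 + 0.569) = 0.7253
Then adjust to 23 items: n = 23/30 = 0.7667
r_new = n·r_full / (1 + (n − 1)·r_full) = 0.5561 / 0.8308 ≈ 0.6694

0.67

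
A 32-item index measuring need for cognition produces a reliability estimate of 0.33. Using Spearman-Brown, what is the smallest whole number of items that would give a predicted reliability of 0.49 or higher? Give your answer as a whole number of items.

n = 0.49(1 − 0.33) / [0.33(1 − 0.49)]
  = 0.3283 / 0.1683 = 1.9507
Items needed = n × 32 = 1.9507 × 32 ≈ 62.42 → round up to 63

63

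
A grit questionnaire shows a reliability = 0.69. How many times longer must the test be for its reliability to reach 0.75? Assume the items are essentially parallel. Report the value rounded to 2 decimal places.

Spearman-Brown solved for the length factor n:
n = r_target (1 − r_old) / [ r_old (1 − r_target) ]
n = [0.75 × 0.31] / [0.69 × 0.25]
  = 0.2325 / 0.1725 = 1.3478

1.35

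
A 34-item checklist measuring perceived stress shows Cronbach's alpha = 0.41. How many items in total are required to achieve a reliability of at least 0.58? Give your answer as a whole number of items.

68

Rearranging the Spearman-Brown formula for n,
n = r_target (1 − r_old) / [ r_old (1 − r_target) ]
n = 0.58(1 − 0.41) / [0.41(1 − 0.58)]
n = 0.3422 / 0.1722 ≈ 1.9872
So the test needs 1.9872 × 34 ≈ 67.56 items; rounding up, 68.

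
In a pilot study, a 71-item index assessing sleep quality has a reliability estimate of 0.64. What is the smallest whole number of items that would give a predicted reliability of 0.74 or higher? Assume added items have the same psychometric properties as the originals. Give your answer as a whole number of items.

114

Spearman-Brown solved for the length factor n:
n = r*(1 − r) / [ r (1 − r*) ]
n = [0.74 × 0.36] / [0.64 × 0.26]
  = 0.2664 / 0.1664 = 1.6010
Items needed = n × 71 = 1.6010 × 71 ≈ 113.67 → round up to 114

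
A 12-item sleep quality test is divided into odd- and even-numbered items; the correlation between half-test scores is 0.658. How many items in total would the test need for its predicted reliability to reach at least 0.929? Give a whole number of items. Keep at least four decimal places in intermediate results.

41

Corrected full-test reliability: r_full = 2 × 0.658 / (1 + 0.658) ≈ 0.7937
Solve Spearman-Brown for n: n = 0.929(1 − 0.7937) / [0.7937(1 − 0.929)] = 3.4009
Items = 3.4009 × 12 ≈ 40.81 → 41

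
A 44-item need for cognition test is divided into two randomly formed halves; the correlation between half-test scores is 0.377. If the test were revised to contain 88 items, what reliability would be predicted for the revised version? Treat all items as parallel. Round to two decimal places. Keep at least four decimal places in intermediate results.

0.71

Spearman-Brown correction (n = 2): r_full = 2·0.377/(1 + 0.377) = 0.5476
Then adjust to 88 items: n = 88/44 = 2.0000
r_new = n·r_full / (1 + (n − 1)·r_full) = 1.0952 / 1.5476 ≈ 0.7077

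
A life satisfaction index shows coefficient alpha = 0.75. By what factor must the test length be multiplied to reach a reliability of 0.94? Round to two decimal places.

Invert Spearman-Brown to solve for n:
n = r_target (1 − r_old) / [ r_old (1 − r_target) ]
n = [0.94 × 0.25] / [0.75 × 0.06]
n = 0.2350 / 0.0450 ≈ 5.2222

5.22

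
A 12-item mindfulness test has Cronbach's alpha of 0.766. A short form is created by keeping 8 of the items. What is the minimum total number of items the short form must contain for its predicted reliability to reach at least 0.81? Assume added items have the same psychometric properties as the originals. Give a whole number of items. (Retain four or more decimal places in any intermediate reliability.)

First, r for the 8-item form: n = 8/12 = 0.6667, so r_8 = 0.6667·0.766/(1 + (0.6667 − 1)·0.766) = 0.6858
Length factor from the short form to reach 0.81: n' = 0.81(1 − 0.6858) / [0.6858(1 − 0.81)] ≈ 1.9532
Total items = 1.9532 × 8 = 15.63, rounded up to 16.

16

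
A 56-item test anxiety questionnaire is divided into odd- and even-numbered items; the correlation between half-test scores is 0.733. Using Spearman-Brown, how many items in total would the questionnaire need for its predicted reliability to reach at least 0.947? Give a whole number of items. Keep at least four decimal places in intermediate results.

183

Corrected full-test reliability: r_full = 2 × 0.733 / (1 + 0.733) ≈ 0.8459
Solve Spearman-Brown for n: n = 0.947(1 − 0.8459) / [0.8459(1 − 0.947)] = 3.2551
Items = 3.2551 × 56 ≈ 182.29 → 183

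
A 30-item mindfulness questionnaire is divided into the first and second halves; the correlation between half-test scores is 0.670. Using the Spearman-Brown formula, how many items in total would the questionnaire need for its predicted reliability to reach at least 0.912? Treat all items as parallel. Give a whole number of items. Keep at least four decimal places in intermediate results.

r_full = 2(0.670)/(1 + 0.670) = 0.8024
Solve Spearman-Brown for n: n = 0.912(1 − 0.8024) / [0.8024(1 − 0.912)] = 2.5522
Required items = 2.5522 × 30 = 76.57, so 77 items.

77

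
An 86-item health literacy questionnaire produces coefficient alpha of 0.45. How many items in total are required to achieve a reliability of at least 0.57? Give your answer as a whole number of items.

140

Spearman-Brown solved for the length factor n:
n = r_target (1 − r_old) / [ r_old (1 − r_target) ]
n = 0.57(1 − 0.45) / [0.45(1 − 0.57)]
  = 0.3135 / 0.1935 = 1.6202
Items needed = n × 86 = 1.6202 × 86 ≈ 139.34 → round up to 140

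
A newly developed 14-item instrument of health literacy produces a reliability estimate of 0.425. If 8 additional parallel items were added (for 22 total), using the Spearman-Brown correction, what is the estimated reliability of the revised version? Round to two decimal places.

0.54

The new length is 22/14 = 1.5714 times the old.
r_new = (1.5714 × 0.425) / (1 + (1.5714 − 1) × 0.425)
     = 0.6678 / 1.2428 = 0.5373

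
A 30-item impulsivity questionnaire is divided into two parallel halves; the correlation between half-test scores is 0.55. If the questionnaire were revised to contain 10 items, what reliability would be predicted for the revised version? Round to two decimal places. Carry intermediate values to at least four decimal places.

First correct the split-half correlation to full-test reliability: r_full = 2 × 0.55 / (1 + 0.55) ≈ 0.7097
Then adjust to 10 items: n = 10/30 = 0.3333
r_new = n·r_full / (1 + (n − 1)·r_full) = 0.2365 / 0.5268 ≈ 0.4489

0.45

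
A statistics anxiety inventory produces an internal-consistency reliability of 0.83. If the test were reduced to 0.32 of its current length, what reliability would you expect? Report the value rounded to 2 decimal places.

Apply the Spearman-Brown prophecy formula, r' = nr / [1 + (n − 1)r]:
r_new = 0.32·0.83 / [1 + (0.32 − 1)·0.83]
     = 0.2656 / 0.4356 = 0.6097

0.61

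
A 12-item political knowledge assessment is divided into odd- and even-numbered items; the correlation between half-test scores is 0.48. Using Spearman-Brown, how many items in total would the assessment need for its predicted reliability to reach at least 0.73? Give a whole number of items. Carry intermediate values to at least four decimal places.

18

Corrected full-test reliability: r_full = 2 × 0.48 / (1 + 0.48) ≈ 0.6486
n = r_tgt(1 − r_full) / [r_full(1 − r_tgt)] = 0.73 × 0.3514 / (0.6486 × 0.27) ≈ 1.4648
Items = 1.4648 × 12 ≈ 17.58 → 18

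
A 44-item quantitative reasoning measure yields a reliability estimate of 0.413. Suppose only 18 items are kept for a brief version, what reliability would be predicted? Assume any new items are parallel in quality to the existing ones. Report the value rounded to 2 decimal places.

0.22

n = 18/44 = 0.4091
Spearman-Brown: r_new = n·r / (1 + (n − 1)·r)
r_new = 0.4091·0.413 / [1 + (0.4091 − 1)·0.413]
r_new = 0.1690 / 0.7560 ≈ 0.2235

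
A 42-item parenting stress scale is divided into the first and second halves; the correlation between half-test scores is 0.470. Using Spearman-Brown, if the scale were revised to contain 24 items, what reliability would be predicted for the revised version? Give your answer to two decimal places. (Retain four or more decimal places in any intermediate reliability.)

First correct the split-half correlation to full-test reliability: r_full = 2 × 0.470 / (1 + 0.470) ≈ 0.6395
Length factor from 42 to 24 items: n = 24/42 = 0.5714
r_new = n·r_full / (1 + (n − 1)·r_full) = 0.3654 / 0.7259 ≈ 0.5034

0.50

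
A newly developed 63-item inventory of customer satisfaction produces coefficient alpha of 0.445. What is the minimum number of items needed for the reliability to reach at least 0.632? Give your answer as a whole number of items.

135

Invert Spearman-Brown to solve for n:
n = r*(1 − r) / [ r (1 − r*) ]
n = 0.632 × (1 − 0.445) / [ 0.445 × (1 − 0.632) ]
n = 0.350760 / 0.163760 ≈ 2.1419
Items needed = n × 63 = 2.1419 × 63 ≈ 134.94 → round up to 135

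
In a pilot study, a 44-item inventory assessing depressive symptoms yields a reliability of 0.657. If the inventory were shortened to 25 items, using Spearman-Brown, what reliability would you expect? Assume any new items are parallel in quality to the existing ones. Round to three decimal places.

0.521

Length ratio n = 25/44 = 0.5682
By Spearman-Brown, r_new = n r / (1 + (n − 1) r).
r_new = (0.5682 × 0.657) / (1 + (0.5682 − 1) × 0.657)
     = 0.3733 / 0.7163 = 0.5212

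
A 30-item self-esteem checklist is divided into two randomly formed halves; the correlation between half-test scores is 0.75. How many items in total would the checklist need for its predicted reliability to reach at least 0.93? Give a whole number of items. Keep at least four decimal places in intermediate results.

r_full = 2(0.75)/(1 + 0.75) = 0.8571
Solve Spearman-Brown for n: n = 0.93(1 − 0.8571) / [0.8571(1 − 0.93)] = 2.2151
Required items = 2.2151 × 30 = 66.45, so 67 items.

67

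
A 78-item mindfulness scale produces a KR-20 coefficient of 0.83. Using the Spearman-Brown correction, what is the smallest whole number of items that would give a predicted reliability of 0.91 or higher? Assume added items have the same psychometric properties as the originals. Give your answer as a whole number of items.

Invert Spearman-Brown to solve for n:
n = r*(1 − r) / [ r (1 − r*) ]
n = [0.91 × 0.17] / [0.83 × 0.09]
n = 0.1547 / 0.0747 ≈ 2.0710
So the test needs 2.0710 × 78 ≈ 161.54 items; rounding up, 162.

162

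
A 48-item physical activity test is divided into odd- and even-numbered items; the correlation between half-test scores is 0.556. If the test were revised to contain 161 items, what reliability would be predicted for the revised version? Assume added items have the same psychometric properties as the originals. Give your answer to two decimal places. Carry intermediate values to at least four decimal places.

0.89

Full-test reliability from the split-half r: r_full = 2(0.556)/(1 + 0.556) = 0.7147
Length factor from 48 to 161 items: n = 161/48 = 3.3542
r_new = n·r_full / (1 + (n − 1)·r_full) = 2.3972 / 2.6825 ≈ 0.8936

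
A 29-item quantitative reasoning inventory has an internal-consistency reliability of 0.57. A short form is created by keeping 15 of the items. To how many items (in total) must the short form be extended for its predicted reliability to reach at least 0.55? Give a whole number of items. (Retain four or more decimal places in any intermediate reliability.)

27

Short-form reliability: n = 15/29 = 0.5172; r_15 = n·r/(1+(n−1)r) ≈ 0.4067
Length factor from the short form to reach 0.55: n' = 0.55(1 − 0.4067) / [0.4067(1 − 0.55)] ≈ 1.7830
Items = 1.7830 × 15 ≈ 26.74 → 27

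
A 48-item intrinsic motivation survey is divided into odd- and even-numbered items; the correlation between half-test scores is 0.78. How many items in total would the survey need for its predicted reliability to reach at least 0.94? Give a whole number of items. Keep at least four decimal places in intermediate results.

r_full = 2(0.78)/(1 + 0.78) = 0.8764
Solve Spearman-Brown for n: n = 0.94(1 − 0.8764) / [0.8764(1 − 0.94)] = 2.2095
Items = 2.2095 × 48 ≈ 106.06 → 107

107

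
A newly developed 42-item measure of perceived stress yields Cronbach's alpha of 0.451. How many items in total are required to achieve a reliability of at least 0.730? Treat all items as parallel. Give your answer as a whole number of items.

139

Invert Spearman-Brown to solve for n:
n = r_target (1 − r_old) / [ r_old (1 − r_target) ]
n = 0.730 × (1 − 0.451) / [ 0.451 × (1 − 0.730) ]
n = 0.400770 / 0.121770 ≈ 3.2912
3.2912 × 42 = 138.23 → 139 items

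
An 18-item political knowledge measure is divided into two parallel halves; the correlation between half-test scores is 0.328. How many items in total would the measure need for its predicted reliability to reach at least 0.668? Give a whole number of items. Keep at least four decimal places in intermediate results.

38

r_full = 2(0.328)/(1 + 0.328) = 0.4940
n = r_tgt(1 − r_full) / [r_full(1 − r_tgt)] = 0.668 × 0.5060 / (0.4940 × 0.332) ≈ 2.0609
Required items = 2.0609 × 18 = 37.10, so 38 items.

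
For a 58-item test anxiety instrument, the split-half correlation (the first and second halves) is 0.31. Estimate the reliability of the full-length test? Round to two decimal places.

0.47

The full test is twice the length of either half (n = 2).
r_full = 2(0.31) / (1 + 0.31)
r_full = 0.6200 / 1.3100 ≈ 0.4733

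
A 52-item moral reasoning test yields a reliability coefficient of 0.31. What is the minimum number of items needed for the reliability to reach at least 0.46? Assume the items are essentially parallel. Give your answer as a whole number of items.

99

n = [0.46 × 0.69] / [0.31 × 0.54]
n = 0.3174 / 0.1674 ≈ 1.8961
Items needed = n × 52 = 1.8961 × 52 ≈ 98.60 → round up to 99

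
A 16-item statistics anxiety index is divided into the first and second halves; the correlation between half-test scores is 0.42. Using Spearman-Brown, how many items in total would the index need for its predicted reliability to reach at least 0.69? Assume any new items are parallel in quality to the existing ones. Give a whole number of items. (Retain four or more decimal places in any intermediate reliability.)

r_full = 2(0.42)/(1 + 0.42) = 0.5915
n = r_tgt(1 − r_full) / [r_full(1 − r_tgt)] = 0.69 × 0.4085 / (0.5915 × 0.31) ≈ 1.5372
Items = 1.5372 × 16 ≈ 24.60 → 25

25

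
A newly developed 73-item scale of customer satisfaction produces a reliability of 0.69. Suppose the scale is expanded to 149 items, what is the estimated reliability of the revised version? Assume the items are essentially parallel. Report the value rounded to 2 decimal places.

0.82

n = 149/73 = 2.0411
r_new = 2.0411·0.69 / [1 + (2.0411 − 1)·0.69]
r_new = 1.4084 / 1.7184 ≈ 0.8196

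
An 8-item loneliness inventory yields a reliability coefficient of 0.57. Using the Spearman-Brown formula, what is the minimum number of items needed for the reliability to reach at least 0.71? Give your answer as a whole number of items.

n = 0.71(1 − 0.57) / [0.57(1 − 0.71)]
  = 0.3053 / 0.1653 = 1.8469
Items needed = n × 8 = 1.8469 × 8 ≈ 14.78 → round up to 15

15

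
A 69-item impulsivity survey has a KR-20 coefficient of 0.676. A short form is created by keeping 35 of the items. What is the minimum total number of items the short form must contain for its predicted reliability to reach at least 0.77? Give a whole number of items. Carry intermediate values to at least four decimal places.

111

First, r for the 35-item form: n = 35/69 = 0.5072, so r_35 = 0.5072·0.676/(1 + (0.5072 − 1)·0.676) = 0.5141
Length factor from the short form to reach 0.77: n' = 0.77(1 − 0.5141) / [0.5141(1 − 0.77)] ≈ 3.1642
Total items = 3.1642 × 35 = 110.75, rounded up to 111.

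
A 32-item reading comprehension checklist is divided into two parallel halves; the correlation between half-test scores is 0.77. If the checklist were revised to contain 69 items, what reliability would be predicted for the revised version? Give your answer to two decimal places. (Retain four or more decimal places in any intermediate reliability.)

First correct the split-half correlation to full-test reliability: r_full = 2 × 0.77 / (1 + 0.77) ≈ 0.8701
Length factor from 32 to 69 items: n = 69/32 = 2.1562
r_new = n·r_full / (1 + (n − 1)·r_full) = 1.8761 / 2.0060 ≈ 0.9352

0.94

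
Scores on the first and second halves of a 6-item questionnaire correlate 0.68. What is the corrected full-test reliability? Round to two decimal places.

0.81

r_full = 2(0.68) / (1 + 0.68)
       = 1.3600 / 1.6800 = 0.8095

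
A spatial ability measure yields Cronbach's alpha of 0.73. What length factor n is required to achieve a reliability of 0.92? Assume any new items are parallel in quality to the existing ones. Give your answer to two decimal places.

Invert Spearman-Brown to solve for n:
n = r_target (1 − r_old) / [ r_old (1 − r_target) ]
n = 0.92(1 − 0.73) / [0.73(1 − 0.92)]
n = 0.2484 / 0.0584 ≈ 4.2534

4.25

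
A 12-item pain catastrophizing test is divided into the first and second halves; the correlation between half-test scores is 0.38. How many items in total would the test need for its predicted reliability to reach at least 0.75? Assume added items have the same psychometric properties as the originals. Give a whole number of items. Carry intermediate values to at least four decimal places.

Corrected full-test reliability: r_full = 2 × 0.38 / (1 + 0.38) ≈ 0.5507
n = r_tgt(1 − r_full) / [r_full(1 − r_tgt)] = 0.75 × 0.4493 / (0.5507 × 0.25) ≈ 2.4476
Required items = 2.4476 × 12 = 29.37, so 30 items.

30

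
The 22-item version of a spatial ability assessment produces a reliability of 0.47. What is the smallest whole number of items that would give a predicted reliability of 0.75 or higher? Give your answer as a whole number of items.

75

n = 0.75 × (1 − 0.47) / [ 0.47 × (1 − 0.75) ]
n = 0.3975 / 0.1175 ≈ 3.3830
So the test needs 3.3830 × 22 ≈ 74.43 items; rounding up, 75.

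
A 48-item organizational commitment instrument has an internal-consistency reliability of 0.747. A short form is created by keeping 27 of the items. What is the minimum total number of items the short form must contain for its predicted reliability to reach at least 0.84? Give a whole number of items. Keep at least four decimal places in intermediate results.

86

Short-form reliability: n = 27/48 = 0.5625; r_27 = n·r/(1+(n−1)r) ≈ 0.6242
Then solve for n' with r_old = 0.6242, r_target = 0.84: n' = 0.84(1 − 0.6242)/[0.6242(1 − 0.84)] = 3.1608
Total items = 3.1608 × 27 = 85.34, rounded up to 86.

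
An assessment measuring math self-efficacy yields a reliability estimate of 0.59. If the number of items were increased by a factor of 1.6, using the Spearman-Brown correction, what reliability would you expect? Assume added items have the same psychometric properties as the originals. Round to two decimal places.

Spearman-Brown: r_new = n·r / (1 + (n − 1)·r)
r_new = 1.6·0.59 / [1 + (1.6 − 1)·0.59]
r_new = 0.9440 / 1.3540 ≈ 0.6972

0.70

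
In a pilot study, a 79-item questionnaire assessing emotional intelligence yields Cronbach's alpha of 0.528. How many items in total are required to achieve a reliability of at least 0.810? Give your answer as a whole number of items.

Spearman-Brown solved for the length factor n:
n = r_target (1 − r_old) / [ r_old (1 − r_target) ]
n = [0.810 × 0.472] / [0.528 × 0.190]
n = 0.382320 / 0.100320 ≈ 3.8110
So the test needs 3.8110 × 79 ≈ 301.07 items; rounding up, 302.

302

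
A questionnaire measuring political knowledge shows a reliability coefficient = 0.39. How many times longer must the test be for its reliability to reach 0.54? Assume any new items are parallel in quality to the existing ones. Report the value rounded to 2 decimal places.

1.84

Rearranging the Spearman-Brown formula for n,
n = r*(1 − r) / [ r (1 − r*) ]
n = 0.54(1 − 0.39) / [0.39(1 − 0.54)]
n = 0.3294 / 0.1794 ≈ 1.8361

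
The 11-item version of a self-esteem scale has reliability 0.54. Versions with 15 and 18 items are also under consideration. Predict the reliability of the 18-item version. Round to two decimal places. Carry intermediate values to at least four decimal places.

0.66

Only the ratio of lengths matters: n = 18/11 = 1.6364
r_{18} = n·r / (1 + (n − 1)·r) = 0.8837 / 1.3437 ≈ 0.6577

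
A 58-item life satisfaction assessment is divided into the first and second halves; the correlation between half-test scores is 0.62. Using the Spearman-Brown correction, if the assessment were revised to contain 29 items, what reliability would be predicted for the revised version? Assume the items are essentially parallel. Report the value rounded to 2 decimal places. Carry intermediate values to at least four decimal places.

First correct the split-half correlation to full-test reliability: r_full = 2 × 0.62 / (1 + 0.62) ≈ 0.7654
Then adjust to 29 items: n = 29/58 = 0.5000
r_new = n·r_full / (1 + (n − 1)·r_full) = 0.3827 / 0.6173 ≈ 0.6200

0.62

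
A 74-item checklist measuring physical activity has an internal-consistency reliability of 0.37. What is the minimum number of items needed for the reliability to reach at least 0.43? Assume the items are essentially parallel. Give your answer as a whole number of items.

96

Invert Spearman-Brown to solve for n:
n = r_target (1 − r_old) / [ r_old (1 − r_target) ]
n = [0.43 × 0.63] / [0.37 × 0.57]
  = 0.2709 / 0.2109 = 1.2845
1.2845 × 74 = 95.05 → 96 items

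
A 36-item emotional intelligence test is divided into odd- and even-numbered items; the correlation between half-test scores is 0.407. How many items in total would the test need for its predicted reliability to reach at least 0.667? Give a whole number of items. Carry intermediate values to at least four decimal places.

Corrected full-test reliability: r_full = 2 × 0.407 / (1 + 0.407) ≈ 0.5785
n = r_tgt(1 − r_full) / [r_full(1 − r_tgt)] = 0.667 × 0.4215 / (0.5785 × 0.333) ≈ 1.4594
Required items = 1.4594 × 36 = 52.54, so 53 items.

53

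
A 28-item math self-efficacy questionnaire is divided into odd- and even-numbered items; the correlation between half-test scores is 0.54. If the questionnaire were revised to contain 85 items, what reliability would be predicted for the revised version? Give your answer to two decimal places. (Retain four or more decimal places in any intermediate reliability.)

0.88

First correct the split-half correlation to full-test reliability: r_full = 2 × 0.54 / (1 + 0.54) ≈ 0.7013
Then adjust to 85 items: n = 85/28 = 3.0357
r_new = n·r_full / (1 + (n − 1)·r_full) = 2.1289 / 2.4276 ≈ 0.8770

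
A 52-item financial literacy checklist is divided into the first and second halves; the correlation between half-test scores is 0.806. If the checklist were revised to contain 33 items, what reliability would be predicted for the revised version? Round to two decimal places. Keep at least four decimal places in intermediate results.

0.84

Spearman-Brown correction (n = 2): r_full = 2·0.806/(1 + 0.806) = 0.8926
Then adjust to 33 items: n = 33/52 = 0.6346
r_new = n·r_full / (1 + (n − 1)·r_full) = 0.5664 / 0.6738 ≈ 0.8406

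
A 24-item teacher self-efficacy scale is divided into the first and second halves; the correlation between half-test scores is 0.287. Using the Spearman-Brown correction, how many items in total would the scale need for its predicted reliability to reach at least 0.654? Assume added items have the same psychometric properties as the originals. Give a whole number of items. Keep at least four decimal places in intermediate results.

r_full = 2(0.287)/(1 + 0.287) = 0.4460
n = r_tgt(1 − r_full) / [r_full(1 − r_tgt)] = 0.654 × 0.5540 / (0.4460 × 0.346) ≈ 2.3479
Items = 2.3479 × 24 ≈ 56.35 → 57

57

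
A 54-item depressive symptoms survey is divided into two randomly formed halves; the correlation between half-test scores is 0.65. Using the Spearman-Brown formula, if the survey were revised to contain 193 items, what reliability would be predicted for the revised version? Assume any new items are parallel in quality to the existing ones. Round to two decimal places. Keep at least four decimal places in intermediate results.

Full-test reliability from the split-half r: r_full = 2(0.65)/(1 + 0.65) = 0.7879
Then adjust to 193 items: n = 193/54 = 3.5741
r_new = n·r_full / (1 + (n − 1)·r_full) = 2.8160 / 3.0281 ≈ 0.9300

0.93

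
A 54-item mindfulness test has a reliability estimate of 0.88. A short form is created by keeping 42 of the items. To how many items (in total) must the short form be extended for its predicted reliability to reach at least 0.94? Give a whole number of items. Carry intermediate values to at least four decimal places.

Short-form reliability: n = 42/54 = 0.7778; r_42 = n·r/(1+(n−1)r) ≈ 0.8508
Length factor from the short form to reach 0.94: n' = 0.94(1 − 0.8508) / [0.8508(1 − 0.94)] ≈ 2.7474
Total items = 2.7474 × 42 = 115.39, rounded up to 116.

116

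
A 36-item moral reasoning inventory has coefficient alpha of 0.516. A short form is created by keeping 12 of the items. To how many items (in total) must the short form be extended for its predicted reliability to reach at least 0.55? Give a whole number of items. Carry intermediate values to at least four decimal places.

Short-form reliability: n = 12/36 = 0.3333; r_12 = n·r/(1+(n−1)r) ≈ 0.2622
Length factor from the short form to reach 0.55: n' = 0.55(1 − 0.2622) / [0.2622(1 − 0.55)] ≈ 3.4392
Total items = 3.4392 × 12 = 41.27, rounded up to 42.

42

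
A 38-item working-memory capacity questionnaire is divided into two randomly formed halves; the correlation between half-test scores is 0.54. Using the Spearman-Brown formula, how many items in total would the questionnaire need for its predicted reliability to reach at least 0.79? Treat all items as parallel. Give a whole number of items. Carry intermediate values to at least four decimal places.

61

r_full = 2(0.54)/(1 + 0.54) = 0.7013
Solve Spearman-Brown for n: n = 0.79(1 − 0.7013) / [0.7013(1 − 0.79)] = 1.6023
Items = 1.6023 × 38 ≈ 60.89 → 61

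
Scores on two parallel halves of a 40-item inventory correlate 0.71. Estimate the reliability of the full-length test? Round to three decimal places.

0.830

The full test is twice the length of either half (n = 2).
r_full = 2r_hh / (1 + r_hh) = 2 × 0.71 / (1 + 0.71)
       = 1.4200 / 1.7100 = 0.8304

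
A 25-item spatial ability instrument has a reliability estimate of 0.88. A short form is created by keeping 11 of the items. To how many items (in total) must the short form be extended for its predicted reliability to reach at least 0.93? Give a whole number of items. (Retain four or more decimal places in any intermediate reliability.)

46

First, r for the 11-item form: n = 11/25 = 0.4400, so r_11 = 0.4400·0.88/(1 + (0.4400 − 1)·0.88) = 0.7634
Then solve for n' with r_old = 0.7634, r_target = 0.93: n' = 0.93(1 − 0.7634)/[0.7634(1 − 0.93)] = 4.1176
Items = 4.1176 × 11 ≈ 45.29 → 46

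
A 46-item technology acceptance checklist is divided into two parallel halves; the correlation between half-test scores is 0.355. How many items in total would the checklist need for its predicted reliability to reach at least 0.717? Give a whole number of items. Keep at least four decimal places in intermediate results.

r_full = 2(0.355)/(1 + 0.355) = 0.5240
Solve Spearman-Brown for n: n = 0.717(1 − 0.5240) / [0.5240(1 − 0.717)] = 2.3015
Required items = 2.3015 × 46 = 105.87, so 106 items.

106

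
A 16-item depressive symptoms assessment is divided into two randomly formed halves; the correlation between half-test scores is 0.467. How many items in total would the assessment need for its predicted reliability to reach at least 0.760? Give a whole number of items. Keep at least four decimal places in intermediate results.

29

r_full = 2(0.467)/(1 + 0.467) = 0.6367
Solve Spearman-Brown for n: n = 0.760(1 − 0.6367) / [0.6367(1 − 0.760)] = 1.8069
Required items = 1.8069 × 16 = 28.91, so 29 items.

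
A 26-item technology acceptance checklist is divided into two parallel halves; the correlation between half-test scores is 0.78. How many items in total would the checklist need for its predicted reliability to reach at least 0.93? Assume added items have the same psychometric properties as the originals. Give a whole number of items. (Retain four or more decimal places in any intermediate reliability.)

49

r_full = 2(0.78)/(1 + 0.78) = 0.8764
Solve Spearman-Brown for n: n = 0.93(1 − 0.8764) / [0.8764(1 − 0.93)] = 1.8737
Items = 1.8737 × 26 ≈ 48.72 → 49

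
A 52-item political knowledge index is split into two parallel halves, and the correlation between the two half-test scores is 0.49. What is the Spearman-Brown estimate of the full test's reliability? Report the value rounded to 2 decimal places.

0.66

Each half is half the length of the full test, so the full test is n = 2 times a half.
r_full = 2(0.49) / (1 + 0.49)
       = 0.9800 / 1.4900 = 0.6577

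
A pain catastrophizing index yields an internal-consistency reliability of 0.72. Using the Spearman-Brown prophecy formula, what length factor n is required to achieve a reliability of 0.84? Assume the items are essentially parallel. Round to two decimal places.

2.04

Spearman-Brown solved for the length factor n:
n = r*(1 − r) / [ r (1 − r*) ]
n = 0.84 × (1 − 0.72) / [ 0.72 × (1 − 0.84) ]
  = 0.2352 / 0.1152 = 2.0417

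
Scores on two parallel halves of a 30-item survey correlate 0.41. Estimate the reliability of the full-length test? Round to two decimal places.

r_full = 2r_hh / (1 + r_hh) = 2 × 0.41 / (1 + 0.41)
       = 0.8200 / 1.4100 = 0.5816

0.58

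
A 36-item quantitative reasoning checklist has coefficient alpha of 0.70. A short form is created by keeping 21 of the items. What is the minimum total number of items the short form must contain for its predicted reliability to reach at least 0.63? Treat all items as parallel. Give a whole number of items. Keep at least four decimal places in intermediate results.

27

Short-form reliability: n = 21/36 = 0.5833; r_21 = n·r/(1+(n−1)r) ≈ 0.5765
Then solve for n' with r_old = 0.5765, r_target = 0.63: n' = 0.63(1 − 0.5765)/[0.5765(1 − 0.63)] = 1.2508
Total items = 1.2508 × 21 = 26.27, rounded up to 27.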